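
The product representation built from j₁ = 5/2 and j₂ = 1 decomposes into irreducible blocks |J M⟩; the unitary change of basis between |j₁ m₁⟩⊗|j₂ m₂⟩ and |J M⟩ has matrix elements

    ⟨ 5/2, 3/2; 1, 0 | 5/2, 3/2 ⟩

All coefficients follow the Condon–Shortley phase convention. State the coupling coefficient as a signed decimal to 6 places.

+√(9/35) = +0.507093

triangle: 1!*4!*1!/7! = 24/5040
(j±m)!: 4!*1!*1!*1!*4!*1! = 576
prefactor² = (2J+1)*Δ*N² = 576/35
  k=0: +1/(0!*1!*1!*1!*3!*0!) = 1/6
  k=1: −1/(1!*0!*0!*0!*4!*1!) = -1/24
Σ = 1/8  ⇒  CG² = 576/35*(1/8)² = 9/35
CG = +√(9/35) = +0.507093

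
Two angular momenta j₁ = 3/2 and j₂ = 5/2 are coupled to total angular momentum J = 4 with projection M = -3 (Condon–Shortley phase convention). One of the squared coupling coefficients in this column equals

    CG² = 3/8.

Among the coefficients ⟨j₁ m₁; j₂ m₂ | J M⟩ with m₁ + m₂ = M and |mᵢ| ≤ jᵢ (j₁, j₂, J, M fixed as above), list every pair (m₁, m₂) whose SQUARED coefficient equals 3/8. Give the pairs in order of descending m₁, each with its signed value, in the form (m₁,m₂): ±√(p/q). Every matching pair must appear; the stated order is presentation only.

Admissible pairs with m₁+m₂ = M = -3: (-3/2,-3/2), (-1/2,-5/2)
  (m₁,m₂)=(-1/2,-5/2): CG² = 3/8, CG = +√(3/8)   ← matches the target
  (m₁,m₂)=(-3/2,-3/2): CG² = 5/8, CG = +√(5/8)
Pairs with CG² = 3/8: (-1/2,-5/2): +√(3/8)

(-1/2,-5/2): +√(3/8)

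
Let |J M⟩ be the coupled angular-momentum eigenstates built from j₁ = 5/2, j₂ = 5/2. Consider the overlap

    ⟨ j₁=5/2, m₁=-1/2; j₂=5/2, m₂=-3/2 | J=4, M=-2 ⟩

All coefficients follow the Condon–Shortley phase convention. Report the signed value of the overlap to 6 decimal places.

j₁+j₂−J=1  J+j₁−j₂=4  J−j₁+j₂=4  j₁+j₂+J+1=10
(j₁±m₁, j₂±m₂, J±M) = (2,3,1,4,2,6)
P² = 20736/35
sum k=0..1:
  [0] +1/36 = 1/36
  [1] −1/96 = -1/96
S = 5/288
C² = P²·S² = 5/28 ; C = +0.422577

+√(5/28) = +0.422577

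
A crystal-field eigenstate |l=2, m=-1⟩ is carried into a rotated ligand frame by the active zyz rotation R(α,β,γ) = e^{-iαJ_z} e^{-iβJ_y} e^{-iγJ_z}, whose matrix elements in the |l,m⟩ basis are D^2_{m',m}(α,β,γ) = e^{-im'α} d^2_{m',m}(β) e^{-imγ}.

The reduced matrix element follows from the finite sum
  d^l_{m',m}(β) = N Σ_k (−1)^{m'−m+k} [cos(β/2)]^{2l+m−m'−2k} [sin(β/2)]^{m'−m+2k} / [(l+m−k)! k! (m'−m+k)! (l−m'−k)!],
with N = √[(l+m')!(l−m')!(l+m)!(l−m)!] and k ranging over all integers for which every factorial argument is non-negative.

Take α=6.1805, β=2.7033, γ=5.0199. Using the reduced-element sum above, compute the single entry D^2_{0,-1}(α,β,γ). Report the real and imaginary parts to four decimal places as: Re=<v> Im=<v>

First d^2_{0,-1}(β=2.7033), then the phase factors e^{-i(0)α} and e^{-i(-1)γ}:
Half-angle: c=0.217396, s=0.976083. N=√(2·2·1·6)=4.898979
The bounds max(0,m−m')=0 and min(l+m,l−m')=1 give 2 terms
  k=0: (−1)^1·4.8990/(2)·0.2174^3·0.9761^1 = -0.024565
  k=1: (−1)^2·4.8990/(2)·0.2174^1·0.9761^3 = +0.495209
d^2_{0,-1}(2.7033) = -0.024565 +0.495209 = +0.470644
D = (+1.000000+0.000000i)·(+0.470644)·(+0.302687-0.953090i) = +0.142458-0.448566i

Re=0.1425 Im=-0.4486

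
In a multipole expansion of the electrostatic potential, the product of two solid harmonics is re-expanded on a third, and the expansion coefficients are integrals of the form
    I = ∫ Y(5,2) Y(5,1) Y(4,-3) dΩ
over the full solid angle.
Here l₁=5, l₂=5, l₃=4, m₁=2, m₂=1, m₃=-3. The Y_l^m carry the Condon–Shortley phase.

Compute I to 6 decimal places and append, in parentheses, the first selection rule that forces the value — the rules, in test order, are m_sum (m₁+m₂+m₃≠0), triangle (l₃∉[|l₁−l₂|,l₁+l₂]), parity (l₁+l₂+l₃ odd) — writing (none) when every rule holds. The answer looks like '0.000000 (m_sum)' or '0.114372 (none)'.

m-sum 0 ✓  L=14 even ✓  0≤4≤10 ✓
Π(2lᵢ+1) = 11×11×9 = 1089
triangle coeff Δ(5,5,4) = 1/3153150
Σ_t [1,5]: t=1:−1/69120 t=2:+1/1728 t=3:−1/576 t=4:+1/1728 t=5:−1/69120 = -7/11520
(3j)²=2/143 [(5 5 4; 0 0 0)], sign=-1
Σ_t [2,3]: t=2:+1/6912 t=3:−1/5184 = -1/20736
(3j)²=5/2574 [(5 5 4; 2 1 -3)], sign=+1
⇒ 4πI² = 5/169
I = (-1)√(5/169/(4π)) = -0.04852178
No selection rule forces the value: the integral is nonzero (none).

-0.048522 (none)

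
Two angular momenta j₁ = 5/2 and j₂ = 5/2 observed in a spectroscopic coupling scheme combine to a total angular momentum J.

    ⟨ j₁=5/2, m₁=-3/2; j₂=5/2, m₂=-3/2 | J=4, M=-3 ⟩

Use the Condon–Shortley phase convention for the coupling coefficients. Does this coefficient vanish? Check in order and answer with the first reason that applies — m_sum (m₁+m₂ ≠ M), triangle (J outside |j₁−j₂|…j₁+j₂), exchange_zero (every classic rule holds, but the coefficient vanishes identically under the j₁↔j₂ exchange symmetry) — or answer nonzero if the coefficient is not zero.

m-sum: m₁+m₂ = -3/2+(-3/2) = -3, M = -3  ✓
triangle: |j₁−j₂| = 0 ≤ J = 4 ≤ j₁+j₂ = 5  ✓
exchange: j₁=j₂ and m₁=m₂, and (−1)^(j₁+j₂−J) = (−1)^1 = −1 forces ⟨j₁m₁;j₂m₂|JM⟩ = −⟨j₂m₂;j₁m₁|JM⟩ = −⟨j₁m₁;j₂m₂|JM⟩ ⇒ the coefficient vanishes identically
Racah sum check: Σ_k collapses to 0 ⇒ CG = 0

exchange_zero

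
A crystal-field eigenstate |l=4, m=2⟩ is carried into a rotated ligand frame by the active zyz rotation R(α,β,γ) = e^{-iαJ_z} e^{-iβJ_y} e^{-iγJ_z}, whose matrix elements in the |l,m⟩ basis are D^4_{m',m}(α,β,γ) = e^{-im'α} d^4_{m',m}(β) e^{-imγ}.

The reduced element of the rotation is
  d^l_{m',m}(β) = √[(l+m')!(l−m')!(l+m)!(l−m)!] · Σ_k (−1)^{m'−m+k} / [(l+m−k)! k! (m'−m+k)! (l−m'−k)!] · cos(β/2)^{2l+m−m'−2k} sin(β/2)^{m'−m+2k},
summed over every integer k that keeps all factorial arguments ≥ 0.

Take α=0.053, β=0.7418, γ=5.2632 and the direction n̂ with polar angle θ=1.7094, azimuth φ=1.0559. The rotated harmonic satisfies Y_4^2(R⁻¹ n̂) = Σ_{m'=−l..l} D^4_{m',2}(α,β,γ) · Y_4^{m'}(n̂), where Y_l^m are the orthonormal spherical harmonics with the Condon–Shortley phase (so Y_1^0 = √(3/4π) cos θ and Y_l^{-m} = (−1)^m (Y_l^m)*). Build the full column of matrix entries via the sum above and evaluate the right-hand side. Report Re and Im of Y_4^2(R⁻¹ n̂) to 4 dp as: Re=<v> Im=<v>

Need the full column D^4_{m',2} for m'=−4..4 at α=0.0530, β=0.7418, γ=5.2632.
cos(β/2)=0.932002, sin(β/2)=0.362454
d^4_{-4,2}: single k=6 term ⇒ +0.010422;  D = -0.006563+0.008096i
d^4_{-3,2}: k∈[5..6] ⇒ +0.056846 -0.002866 = +0.053980;  D = -0.031723+0.043676i
d^4_{-2,2}: k∈[4..6] ⇒ +0.195331 -0.023634 +0.000298 = +0.171995;  D = -0.093562+0.144321i
d^4_{-1,2}: k∈[3..5] ⇒ +0.473542 -0.107429 +0.003250 = +0.369362;  D = -0.184225+0.320139i
d^4_{0,2}: k∈[2..4] ⇒ +0.816822 -0.329435 +0.018684 = +0.506072;  D = -0.228820+0.451386i
d^4_{1,2}: k∈[1..3] ⇒ +0.939303 -0.710312 +0.071620 = +0.300611;  D = -0.121526+0.274951i
d^4_{2,2}: k∈[0..2] ⇒ +0.569289 -1.033208 +0.195331 = -0.268588;  D = +0.095414-0.251069i
d^4_{3,2}: k∈[0..1] ⇒ -0.828388 +0.375862 = -0.452526;  D = +0.138122-0.430931i
d^4_{4,2}: single k=0 term ⇒ +0.455602;  D = -0.115882+0.440618i
Y_4^{m'}(θ=1.7094,φ=1.0559) and Σ D·Y over m':
  (-0.0066+0.0081i)·(-0.1999+0.3759i)  (-0.0317+0.0437i)·(+0.1679-0.0044i)  (-0.0936+0.1443i)·(+0.1464+0.2437i)  (-0.1842+0.3201i)·(+0.0914-0.1615i)  (-0.2288+0.4514i)·(+0.2581+0.0000i)  (-0.1215+0.2750i)·(-0.0914-0.1615i)  (+0.0954-0.2511i)·(+0.1464-0.2437i)  (+0.1381-0.4309i)·(-0.1679-0.0044i)  (-0.1159+0.4406i)·(-0.1999-0.3759i)
Y_4^2(R⁻¹ n̂) = +0.092089+0.138966i

Re=0.0921 Im=0.1390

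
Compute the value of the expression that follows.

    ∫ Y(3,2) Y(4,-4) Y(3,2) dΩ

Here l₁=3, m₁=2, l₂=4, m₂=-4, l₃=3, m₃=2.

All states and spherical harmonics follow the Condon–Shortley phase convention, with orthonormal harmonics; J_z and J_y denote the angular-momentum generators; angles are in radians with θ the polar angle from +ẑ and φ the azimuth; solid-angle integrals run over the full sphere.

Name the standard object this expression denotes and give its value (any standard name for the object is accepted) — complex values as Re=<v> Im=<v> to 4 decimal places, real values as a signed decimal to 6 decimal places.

This is a Gaunt coefficient — the integral of a triple product of spherical harmonics over the sphere.
m-sum 0 ✓  L=10 even ✓  1≤3≤7 ✓
Π(2lᵢ+1) = 7×9×7 = 441
triangle coeff Δ(3,4,3) = 1/34650
Σ_t [1,3]: t=1:−1/72 t=2:+1/16 t=3:−1/72 = 5/144
(3j)²=2/77 [(3 4 3; 0 0 0)], sign=-1
Σ_t [0,0]: t=0:+1/576 = 1/576
(3j)²=5/99 [(3 4 3; 2 -4 2)], sign=-1
⇒ 4πI² = 70/121
I = (+1)√(70/121/(4π)) = 0.21456131

Gaunt coefficient, +0.214561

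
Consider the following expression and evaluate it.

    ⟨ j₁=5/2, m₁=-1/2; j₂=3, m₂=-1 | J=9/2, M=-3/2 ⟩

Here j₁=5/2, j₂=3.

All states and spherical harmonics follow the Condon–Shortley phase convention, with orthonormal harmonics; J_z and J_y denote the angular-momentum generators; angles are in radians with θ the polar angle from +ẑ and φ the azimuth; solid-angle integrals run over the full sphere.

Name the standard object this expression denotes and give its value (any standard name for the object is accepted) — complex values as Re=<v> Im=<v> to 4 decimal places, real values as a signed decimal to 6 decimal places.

Clebsch–Gordan coefficient, +√(5/231) ≈ +0.147122

This is a Clebsch–Gordan (vector-coupling) coefficient.
triangle: 1!*4!*5!/11! = 2880/39916800
(j±m)!: 2!*3!*2!*4!*3!*6! = 2488320
prefactor² = (2J+1)*Δ*N² = 138240/77
  k=0: +1/(0!*1!*3!*2!*1!*3!) = 1/72
  k=1: −1/(1!*0!*2!*1!*2!*4!) = -1/96
Σ = 1/288  ⇒  CG² = 138240/77*(1/288)² = 5/231
CG = +√(5/231) = +0.147122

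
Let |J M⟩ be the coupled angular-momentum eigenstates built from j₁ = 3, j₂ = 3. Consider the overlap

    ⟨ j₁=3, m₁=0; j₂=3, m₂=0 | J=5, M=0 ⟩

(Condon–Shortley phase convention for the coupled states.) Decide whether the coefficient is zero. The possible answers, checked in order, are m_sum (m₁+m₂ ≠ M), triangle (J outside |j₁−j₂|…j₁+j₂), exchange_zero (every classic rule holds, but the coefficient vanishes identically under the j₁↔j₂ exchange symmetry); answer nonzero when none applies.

m-sum: m₁+m₂ = 0+0 = 0, M = 0  ✓
triangle: |j₁−j₂| = 0 ≤ J = 5 ≤ j₁+j₂ = 6  ✓
exchange: j₁=j₂ and m₁=m₂, and (−1)^(j₁+j₂−J) = (−1)^1 = −1 forces ⟨j₁m₁;j₂m₂|JM⟩ = −⟨j₂m₂;j₁m₁|JM⟩ = −⟨j₁m₁;j₂m₂|JM⟩ ⇒ the coefficient vanishes identically
Racah sum check: Σ_k collapses to 0 ⇒ CG = 0

exchange_zero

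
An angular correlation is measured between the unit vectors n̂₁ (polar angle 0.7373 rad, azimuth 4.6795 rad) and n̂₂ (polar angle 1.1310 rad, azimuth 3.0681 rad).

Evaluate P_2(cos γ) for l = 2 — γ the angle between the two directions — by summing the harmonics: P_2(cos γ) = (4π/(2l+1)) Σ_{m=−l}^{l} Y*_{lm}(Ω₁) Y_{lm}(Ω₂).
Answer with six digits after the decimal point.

Summing Y*_{l m}(θ₁,φ₁)·Y_{l m}(θ₂,φ₂) over m ∈ [−2, 2]; prefactor 4π/(2·2+1) = 2.513274:
  m=-2: Y*=-0.174209+0.011476i  Y=+0.312845+0.046318i  product -0.055032-0.004479i
  m=-1: Y*=-0.012643-0.384280i  Y=-0.296813-0.021853i  product -0.004645+0.114336i
  m=+0: Y*=+0.203135-0.000000i  Y=-0.143881+0.000000i  product -0.029227+0.000000i
  m=+1: Y*=+0.012643-0.384280i  Y=+0.296813-0.021853i  product -0.004645-0.114336i
  m=+2: Y*=-0.174209-0.011476i  Y=+0.312845-0.046318i  product -0.055032+0.004479i
Σ over m = -0.148581+0.000000i; ×(4π/5) → -0.373425+0.000000i. Real part: -0.373425

-0.373425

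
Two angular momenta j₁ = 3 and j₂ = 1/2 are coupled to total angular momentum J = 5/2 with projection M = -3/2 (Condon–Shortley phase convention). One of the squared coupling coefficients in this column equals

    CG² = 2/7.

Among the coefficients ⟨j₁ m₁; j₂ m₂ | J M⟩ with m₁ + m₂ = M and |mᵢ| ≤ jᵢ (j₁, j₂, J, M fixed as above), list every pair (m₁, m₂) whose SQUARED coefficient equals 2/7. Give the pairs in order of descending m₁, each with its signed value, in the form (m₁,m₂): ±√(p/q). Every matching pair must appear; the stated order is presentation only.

Admissible pairs with m₁+m₂ = M = -3/2: (-2,1/2), (-1,-1/2)
  (m₁,m₂)=(-1,-1/2): CG² = 2/7, CG = +√(2/7)   ← matches the target
  (m₁,m₂)=(-2,1/2): CG² = 5/7, CG = −√(5/7)
Pairs with CG² = 2/7: (-1,-1/2): +√(2/7)

(-1,-1/2): +√(2/7)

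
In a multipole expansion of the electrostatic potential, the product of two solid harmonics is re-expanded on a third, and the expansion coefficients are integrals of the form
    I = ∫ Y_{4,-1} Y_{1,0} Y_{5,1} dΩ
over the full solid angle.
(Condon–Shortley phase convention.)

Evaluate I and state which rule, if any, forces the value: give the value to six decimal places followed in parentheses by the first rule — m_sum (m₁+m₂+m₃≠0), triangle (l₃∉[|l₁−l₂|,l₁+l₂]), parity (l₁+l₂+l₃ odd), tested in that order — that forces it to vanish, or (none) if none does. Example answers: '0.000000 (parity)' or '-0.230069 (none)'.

-0.240571 (none)

Checks pass: Σm=0; 10 even; l₃=5∈[3,5].
(2·4+1)(2·1+1)(2·5+1) = 297
Δ: 0! 8! 2! / 11! → 1/495
sum: t=0:+1/576 = 1/576
3j²(4 1 5; 0 0 0) = Δ·Π!·Σ² = 5/99  (sign -1)
sum: t=0:+1/720 = 1/720
3j²(4 1 5; -1 0 1) = Δ·Π!·Σ² = 8/165  (sign +1)
combine: 4πI² = 297·5/99·8/165 = 8/11
take √, sign -1: I = -0.24057125
No selection rule forces the value: the integral is nonzero (none).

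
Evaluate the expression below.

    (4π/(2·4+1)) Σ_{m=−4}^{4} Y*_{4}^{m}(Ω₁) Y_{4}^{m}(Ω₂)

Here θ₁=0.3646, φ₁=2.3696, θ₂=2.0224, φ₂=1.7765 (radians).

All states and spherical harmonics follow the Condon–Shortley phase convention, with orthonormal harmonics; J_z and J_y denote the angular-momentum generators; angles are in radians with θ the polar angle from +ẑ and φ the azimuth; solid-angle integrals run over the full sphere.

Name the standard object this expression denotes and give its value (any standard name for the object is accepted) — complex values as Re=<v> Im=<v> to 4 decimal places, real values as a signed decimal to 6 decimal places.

Legendre polynomial (addition theorem), +0.301481

This sum is the spherical-harmonic addition theorem: it equals the Legendre polynomial P_l(cos γ) of the angle γ between the two directions.
Summing Y*_{l m}(θ₁,φ₁)·Y_{l m}(θ₂,φ₂) over m ∈ [−4, 4]; prefactor 4π/(2·4+1) = 1.396263:
  m=-4: Y*=-0.007144-0.000383i  Y=+0.197261-0.212604i  product -0.001491+0.001443i
  m=-3: Y*=+0.035951+0.038966i  Y=-0.230243-0.324489i  product +0.004366-0.020637i
  m=-2: Y*=+0.005827-0.217266i  Y=-0.082698+0.036082i  product +0.007357+0.018178i
  m=-1: Y*=-0.351197+0.341905i  Y=-0.063244-0.303105i  product +0.125844+0.084826i
  m=+0: Y*=+0.368130-0.000000i  Y=-0.152760+0.000000i  product -0.056236+0.000000i
  m=+1: Y*=+0.351197+0.341905i  Y=+0.063244-0.303105i  product +0.125844-0.084826i
  m=+2: Y*=+0.005827+0.217266i  Y=-0.082698-0.036082i  product +0.007357-0.018178i
  m=+3: Y*=-0.035951+0.038966i  Y=+0.230243-0.324489i  product +0.004366+0.020637i
  m=+4: Y*=-0.007144+0.000383i  Y=+0.197261+0.212604i  product -0.001491-0.001443i
Total Σ_m = +0.215920+0.000000i. Multiply by 1.396263: +0.301481+0.000000i. P_4(cos γ) = 0.301481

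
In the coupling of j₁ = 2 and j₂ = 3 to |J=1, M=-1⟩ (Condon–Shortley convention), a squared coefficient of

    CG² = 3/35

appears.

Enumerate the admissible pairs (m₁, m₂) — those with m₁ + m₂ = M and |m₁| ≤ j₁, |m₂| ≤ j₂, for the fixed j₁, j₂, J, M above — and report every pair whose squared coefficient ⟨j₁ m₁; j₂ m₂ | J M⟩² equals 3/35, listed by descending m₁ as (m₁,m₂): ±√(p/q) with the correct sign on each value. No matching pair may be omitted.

Admissible pairs with m₁+m₂ = M = -1: (-2,1), (-1,0), (0,-1), (1,-2), (2,-3)
  (m₁,m₂)=(2,-3): CG² = 3/7, CG = +√(3/7)
  (m₁,m₂)=(1,-2): CG² = 2/7, CG = −√(2/7)
  (m₁,m₂)=(0,-1): CG² = 6/35, CG = +√(6/35)
  (m₁,m₂)=(-1,0): CG² = 3/35, CG = −√(3/35)   ← matches the target
  (m₁,m₂)=(-2,1): CG² = 1/35, CG = +√(1/35)
Pairs with CG² = 3/35: (-1,0): −√(3/35)

(-1,0): −√(3/35)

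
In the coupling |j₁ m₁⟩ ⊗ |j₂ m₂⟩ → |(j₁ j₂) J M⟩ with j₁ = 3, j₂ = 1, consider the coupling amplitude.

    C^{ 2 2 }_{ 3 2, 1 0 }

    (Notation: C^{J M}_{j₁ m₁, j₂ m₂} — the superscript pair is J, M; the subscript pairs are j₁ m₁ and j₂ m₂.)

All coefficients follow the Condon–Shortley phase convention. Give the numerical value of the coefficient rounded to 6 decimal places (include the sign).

j₁+j₂−J=2  J+j₁−j₂=4  J−j₁+j₂=0  j₁+j₂+J+1=7
(j₁±m₁, j₂±m₂, J±M) = (5,1,1,1,4,0)
P² = 960/7
sum k=1..1:
  [1] −1/24 = -1/24
S = -1/24
C² = P²·S² = 5/21 ; C = -0.487950

-0.487950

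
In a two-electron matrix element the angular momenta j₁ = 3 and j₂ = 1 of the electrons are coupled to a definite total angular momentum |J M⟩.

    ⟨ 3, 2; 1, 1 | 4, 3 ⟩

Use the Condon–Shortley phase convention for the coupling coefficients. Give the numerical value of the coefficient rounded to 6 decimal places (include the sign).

triangle: 0!×6!×2!/9! = 1440/362880
(j±m)!: 5!×1!×2!×0!×7!×1! = 1209600
prefactor² = (2J+1)×Δ×N² = 43200
  k=0: +1/(0!×0!×1!×2!×5!×0!) = 1/240
Σ = 1/240  ⇒  CG² = 43200×(1/240)² = 3/4
CG = +√(3/4) = +0.866025

+0.866025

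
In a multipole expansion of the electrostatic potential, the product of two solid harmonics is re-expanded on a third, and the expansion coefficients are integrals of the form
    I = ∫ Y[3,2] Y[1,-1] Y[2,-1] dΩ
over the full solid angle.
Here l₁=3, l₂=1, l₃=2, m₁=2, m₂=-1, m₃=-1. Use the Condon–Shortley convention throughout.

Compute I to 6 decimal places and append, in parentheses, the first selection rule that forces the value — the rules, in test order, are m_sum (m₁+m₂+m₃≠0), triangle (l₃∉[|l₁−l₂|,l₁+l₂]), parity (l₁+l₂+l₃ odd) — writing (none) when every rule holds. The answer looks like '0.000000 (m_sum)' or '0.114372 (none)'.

Checks pass: Σm=0; 6 even; l₃=2∈[2,4].
(2·3+1)(2·1+1)(2·2+1) = 105
Δ: 2! 4! 0! / 7! → 1/105
sum: t=1:−1/4 = -1/4
3j²(3 1 2; 0 0 0) = Δ·Π!·Σ² = 3/35  (sign -1)
sum: t=0:+1/12 = 1/12
3j²(3 1 2; 2 -1 -1) = Δ·Π!·Σ² = 2/21  (sign -1)
combine: 4πI² = 105·3/35·2/21 = 6/7
take √, sign +1: I = 0.26116903
No selection rule forces the value: the integral is nonzero (none).

0.261169 (none)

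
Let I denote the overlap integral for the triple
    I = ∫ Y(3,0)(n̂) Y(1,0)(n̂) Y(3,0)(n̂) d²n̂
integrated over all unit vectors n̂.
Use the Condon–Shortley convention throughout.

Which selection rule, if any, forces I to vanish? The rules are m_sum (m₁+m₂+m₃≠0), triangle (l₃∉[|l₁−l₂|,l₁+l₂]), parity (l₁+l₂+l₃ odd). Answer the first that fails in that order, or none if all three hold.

Σmᵢ = 0  ✓
l₃∈[|l₁−l₂|,l₁+l₂]=[2,4], have l₃=3  ✓
Σlᵢ = 7 ⇒ odd  ✗

parity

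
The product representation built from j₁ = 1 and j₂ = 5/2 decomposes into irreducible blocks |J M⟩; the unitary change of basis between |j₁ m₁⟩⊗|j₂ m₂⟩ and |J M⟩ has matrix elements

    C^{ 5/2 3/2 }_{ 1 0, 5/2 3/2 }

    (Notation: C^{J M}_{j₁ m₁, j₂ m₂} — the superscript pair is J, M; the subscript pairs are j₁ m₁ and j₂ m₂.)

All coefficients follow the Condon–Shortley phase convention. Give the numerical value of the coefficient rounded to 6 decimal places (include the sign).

−√(9/35) ≈ -0.507093

j₁+j₂−J=1  J+j₁−j₂=1  J−j₁+j₂=4  j₁+j₂+J+1=7
(j₁±m₁, j₂±m₂, J±M) = (1,1,4,1,4,1)
P² = 576/35
sum k=0..1:
  [0] +1/24 = 1/24
  [1] −1/6 = -1/6
S = -1/8
C² = P²·S² = 9/35 ; C = -0.507093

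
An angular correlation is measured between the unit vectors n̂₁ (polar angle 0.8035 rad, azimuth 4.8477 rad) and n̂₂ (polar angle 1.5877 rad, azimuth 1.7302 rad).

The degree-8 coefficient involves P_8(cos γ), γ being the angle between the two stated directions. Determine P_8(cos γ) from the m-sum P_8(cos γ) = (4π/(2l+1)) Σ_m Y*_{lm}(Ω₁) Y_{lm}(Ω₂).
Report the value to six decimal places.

0.252300

Addition theorem: P_8(cos γ) = (4π/17) Σ_m Y*_{lm}(Ω₁) Y_{lm}(Ω₂), m = −8…8:
  m=-8: Y*=0.01742 + 0.03280j  Y=0.14996 - 0.49252j  product 0.01877 - 0.00366j
  m=-7: Y*=-0.11630 + 0.08367j  Y=-0.03127 - 0.01530j  product 0.00492 - 0.00084j
  m=-6: Y*=-0.22437 - 0.23658j  Y=0.21587 - 0.30600j  product -0.12083 + 0.01759j
  m=-5: Y*=0.28875 - 0.35960j  Y=-0.02943 - 0.02875j  product -0.01884 + 0.00228j
  m=-4: Y*=0.27749 + 0.16681j  Y=0.26965 - 0.19977j  product 0.10815 - 0.01045j
  m=-3: Y*=0.04219 - 0.09816j  Y=-0.02032 - 0.03921j  product -0.00471 + 0.00034j
  m=-2: Y*=0.37080 + 0.10287j  Y=0.30332 - 0.10012j  product 0.12277 - 0.00592j
  m=-1: Y*=-0.00994 + 0.07301j  Y=-0.00722 - 0.04489j  product 0.00335 - 0.00008j
  m=+0: Y*=0.36267 + 0.00000j  Y=0.31477 + 0.00000j  product 0.11416 + 0.00000j
  m=+1: Y*=0.00994 + 0.07301j  Y=0.00722 - 0.04489j  product 0.00335 + 0.00008j
  m=+2: Y*=0.37080 - 0.10287j  Y=0.30332 + 0.10012j  product 0.12277 + 0.00592j
  m=+3: Y*=-0.04219 - 0.09816j  Y=0.02032 - 0.03921j  product -0.00471 - 0.00034j
  m=+4: Y*=0.27749 - 0.16681j  Y=0.26965 + 0.19977j  product 0.10815 + 0.01045j
  m=+5: Y*=-0.28875 - 0.35960j  Y=0.02943 - 0.02875j  product -0.01884 - 0.00228j
  m=+6: Y*=-0.22437 + 0.23658j  Y=0.21587 + 0.30600j  product -0.12083 - 0.01759j
  m=+7: Y*=0.11630 + 0.08367j  Y=0.03127 - 0.01530j  product 0.00492 + 0.00084j
  m=+8: Y*=0.01742 - 0.03280j  Y=0.14996 + 0.49252j  product 0.01877 + 0.00366j
Accumulated sum 0.34132 + 0.00000j; after 4π/(2l+1) scaling, 0.25230 + 0.00000j ⇒ P_8 = 0.252300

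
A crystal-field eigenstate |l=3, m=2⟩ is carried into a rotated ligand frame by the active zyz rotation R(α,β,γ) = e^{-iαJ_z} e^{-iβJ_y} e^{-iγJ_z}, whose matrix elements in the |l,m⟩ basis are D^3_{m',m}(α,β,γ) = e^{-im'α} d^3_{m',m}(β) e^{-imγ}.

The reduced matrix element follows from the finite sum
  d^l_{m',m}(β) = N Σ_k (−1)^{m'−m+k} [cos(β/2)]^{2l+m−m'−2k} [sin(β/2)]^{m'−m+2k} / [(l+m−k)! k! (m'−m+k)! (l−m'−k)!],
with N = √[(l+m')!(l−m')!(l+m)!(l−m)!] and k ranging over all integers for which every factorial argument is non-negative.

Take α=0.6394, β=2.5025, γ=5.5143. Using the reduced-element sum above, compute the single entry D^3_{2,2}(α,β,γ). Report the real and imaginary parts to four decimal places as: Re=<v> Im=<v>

First d^3_{2,2}(β=2.5025), then the phase factors e^{-i(2)α} and e^{-i(2)γ}:
With c≡cos(β/2)=0.314136 and s≡sin(β/2)=0.949378, N=[120·1·120·1]^{1/2}=120.000000
The bounds max(0,m−m')=0 and min(l+m,l−m')=1 give 2 terms
  k=0: (−1)^0·120.0000/(120)·0.3141^6·0.9494^0 = +0.000961
  k=1: (−1)^1·120.0000/(24)·0.3141^4·0.9494^2 = -0.043885
d^3_{2,2}(2.5025) = +0.000961 -0.043885 = -0.042924
Phases: e^{-i·(2)·0.6394}=+0.287865-0.957671i, e^{-i·(2)·5.5143}=+0.033020+0.999455i ⇒ D=-0.041493-0.010992i

Re=-0.0415 Im=-0.0110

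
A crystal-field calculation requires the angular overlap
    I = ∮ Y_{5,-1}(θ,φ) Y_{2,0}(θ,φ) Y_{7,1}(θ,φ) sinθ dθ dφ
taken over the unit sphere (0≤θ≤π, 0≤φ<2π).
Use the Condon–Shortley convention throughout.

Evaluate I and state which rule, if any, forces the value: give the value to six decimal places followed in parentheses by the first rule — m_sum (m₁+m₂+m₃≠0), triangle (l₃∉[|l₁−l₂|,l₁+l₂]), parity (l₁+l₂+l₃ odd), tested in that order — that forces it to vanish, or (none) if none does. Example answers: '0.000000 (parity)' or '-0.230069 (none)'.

Rules hold: Σm=0, L=14 even, 3≤7≤7.
N = 11·5·15 = 825
Δ = 0!·10!·4!/15! = 1/15015
Racah Σ t=0..0: t=0:+1/57600 = 1/57600
⇒ 3j(5 2 7; 0 0 0)² = 21/715, sgn -1
Racah Σ t=0..0: t=0:+1/69120 = 1/69120
⇒ 3j(5 2 7; -1 0 1)² = 4/143, sgn +1
4πI² = N·(3j₀)²·(3jₘ)² = 1260/1859
I = -1·√(0.677784/4π) = -0.23224194
No selection rule forces the value: the integral is nonzero (none).

-0.232242 (none)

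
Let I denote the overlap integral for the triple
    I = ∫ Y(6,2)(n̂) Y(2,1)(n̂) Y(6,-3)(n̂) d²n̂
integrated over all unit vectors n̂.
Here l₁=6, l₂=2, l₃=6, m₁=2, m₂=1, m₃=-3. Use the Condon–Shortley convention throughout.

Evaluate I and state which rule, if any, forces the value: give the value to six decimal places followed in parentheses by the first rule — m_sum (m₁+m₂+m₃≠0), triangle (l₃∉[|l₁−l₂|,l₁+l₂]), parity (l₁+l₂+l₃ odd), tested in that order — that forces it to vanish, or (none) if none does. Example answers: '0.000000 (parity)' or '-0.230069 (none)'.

Rules hold: Σm=0, L=14 even, 4≤6≤8.
N = 13·5·13 = 845
Δ = 2!·10!·2!/15! = 1/90090
Racah Σ t=0..2: t=0:+1/69120 t=1:−1/14400 t=2:+1/69120 = -7/172800
⇒ 3j(6 2 6; 0 0 0)² = 14/715, sgn -1
Racah Σ t=1..2: t=1:−1/60480 t=2:+1/161280 = -1/96768
⇒ 3j(6 2 6; 2 1 -3)² = 15/1001, sgn +1
4πI² = N·(3j₀)²·(3jₘ)² = 30/121
I = -1·√(0.247934/4π) = -0.14046335
No selection rule forces the value: the integral is nonzero (none).

-0.140463 (none)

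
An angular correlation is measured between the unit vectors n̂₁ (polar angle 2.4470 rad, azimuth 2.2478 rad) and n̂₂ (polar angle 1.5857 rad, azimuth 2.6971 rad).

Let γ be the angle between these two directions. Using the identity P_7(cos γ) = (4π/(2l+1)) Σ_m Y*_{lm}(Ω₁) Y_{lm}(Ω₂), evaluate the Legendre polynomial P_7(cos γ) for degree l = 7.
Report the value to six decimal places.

Term-by-term m-sum for l=7 (normalisation 4π/15 = 0.837758):
  term(m=-7) = -0.01100 + 0.00004j   from Y*(Ω₁)=-0.02200 - 0.00059j, Y(Ω₂)=0.49942 - 0.01506j
  term(m=-6) = -0.00249 - 0.00119j   from Y*(Ω₁)=-0.05985 - 0.07867j, Y(Ω₂)=0.02478 - 0.01273j
  term(m=-5) = 0.06017 + 0.07507j   from Y*(Ω₁)=0.06341 - 0.25534j, Y(Ω₂)=-0.22178 + 0.29073j
  term(m=-4) = 0.00325 + 0.01412j   from Y*(Ω₁)=0.40141 - 0.18584j, Y(Ω₂)=-0.00674 + 0.03206j
  term(m=-3) = 0.02937 - 0.12957j   from Y*(Ω₁)=0.36052 + 0.17872j, Y(Ω₂)=-0.07762 - 0.32091j
  term(m=-2) = -0.00011 + 0.00014j   from Y*(Ω₁)=-0.00110 - 0.00498j, Y(Ω₂)=-0.02200 - 0.02711j
  term(m=-1) = 0.11166 - 0.05384j   from Y*(Ω₁)=0.24465 - 0.30440j, Y(Ω₂)=0.28658 + 0.13649j
  term(m=+0) = 0.00428 + 0.00000j   from Y*(Ω₁)=0.12027 + 0.00000j, Y(Ω₂)=0.03555 + 0.00000j
  term(m=+1) = 0.11166 + 0.05384j   from Y*(Ω₁)=-0.24465 - 0.30440j, Y(Ω₂)=-0.28658 + 0.13649j
  term(m=+2) = -0.00011 - 0.00014j   from Y*(Ω₁)=-0.00110 + 0.00498j, Y(Ω₂)=-0.02200 + 0.02711j
  term(m=+3) = 0.02937 + 0.12957j   from Y*(Ω₁)=-0.36052 + 0.17872j, Y(Ω₂)=0.07762 - 0.32091j
  term(m=+4) = 0.00325 - 0.01412j   from Y*(Ω₁)=0.40141 + 0.18584j, Y(Ω₂)=-0.00674 - 0.03206j
  term(m=+5) = 0.06017 - 0.07507j   from Y*(Ω₁)=-0.06341 - 0.25534j, Y(Ω₂)=0.22178 + 0.29073j
  term(m=+6) = -0.00249 + 0.00119j   from Y*(Ω₁)=-0.05985 + 0.07867j, Y(Ω₂)=0.02478 + 0.01273j
  term(m=+7) = -0.01100 - 0.00004j   from Y*(Ω₁)=0.02200 - 0.00059j, Y(Ω₂)=-0.49942 - 0.01506j
Total Σ_m = 0.38600 - 0.00000j. Multiply by 0.837758: 0.32337 - 0.00000j. P_7(cos γ) = 0.323371

0.323371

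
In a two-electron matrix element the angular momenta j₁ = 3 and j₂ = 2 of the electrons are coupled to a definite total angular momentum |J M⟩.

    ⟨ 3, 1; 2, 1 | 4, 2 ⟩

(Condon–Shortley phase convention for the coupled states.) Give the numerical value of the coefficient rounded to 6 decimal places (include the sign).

triangle: 1!·5!·3!/10! = 720/3628800
(j±m)!: 4!·2!·3!·1!·6!·2! = 414720
prefactor² = (2J+1)·Δ·N² = 5184/7
  k=0: +1/(0!·1!·2!·3!·3!·0!) = 1/72
  k=1: −1/(1!·0!·1!·2!·4!·1!) = -1/48
Σ = -1/144  ⇒  CG² = 5184/7·(-1/144)² = 1/28
CG = −√(1/28) = -0.188982

-0.188982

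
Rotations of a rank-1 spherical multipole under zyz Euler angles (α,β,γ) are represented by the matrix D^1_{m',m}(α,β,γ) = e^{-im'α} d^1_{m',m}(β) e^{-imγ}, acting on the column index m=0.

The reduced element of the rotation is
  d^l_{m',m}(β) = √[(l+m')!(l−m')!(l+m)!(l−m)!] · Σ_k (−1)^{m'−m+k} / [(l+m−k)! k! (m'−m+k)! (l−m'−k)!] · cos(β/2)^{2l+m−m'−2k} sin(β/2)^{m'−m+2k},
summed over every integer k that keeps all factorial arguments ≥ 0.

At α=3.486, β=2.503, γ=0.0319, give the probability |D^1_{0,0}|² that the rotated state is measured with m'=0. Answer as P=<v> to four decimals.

First d^1_{0,0}(β=2.5030), then the phase factors e^{-i(0)α} and e^{-i(0)γ}:
Half-angle: c=0.313899, s=0.949457. N=√(1·1·1·1)=1.000000
k: max(0,(0)−(0))=0 … min(1+(0),1−(0))=1
  k=0: (−1)^0·1.0000/(1)·0.3139^2·0.9495^0 = +0.098532
  k=1: (−1)^1·1.0000/(1)·0.3139^0·0.9495^2 = -0.901468
d^1_{0,0}(2.5030) = +0.098532 -0.901468 = -0.802935
|D^1_{0,0}|² = |d^1_{0,0}(β)|² = (-0.802935)² = 0.644705 (the z-rotation phases have unit modulus)

P=0.6447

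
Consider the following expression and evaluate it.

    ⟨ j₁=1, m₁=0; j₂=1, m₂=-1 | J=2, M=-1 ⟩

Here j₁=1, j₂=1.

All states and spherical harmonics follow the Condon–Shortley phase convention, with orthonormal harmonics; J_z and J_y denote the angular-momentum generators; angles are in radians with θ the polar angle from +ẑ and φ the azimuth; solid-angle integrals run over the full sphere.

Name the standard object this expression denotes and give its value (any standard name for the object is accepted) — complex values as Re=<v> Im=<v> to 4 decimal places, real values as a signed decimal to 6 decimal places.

This is a Clebsch–Gordan (vector-coupling) coefficient.
j₁+j₂−J=0  J+j₁−j₂=2  J−j₁+j₂=2  j₁+j₂+J+1=5
(j₁±m₁, j₂±m₂, J±M) = (1,1,0,2,1,3)
P² = 2
sum k=0..0:
  [0] +1/2 = 1/2
S = 1/2
C² = P²·S² = 1/2 ; C = +0.707107

Clebsch–Gordan coefficient, +√(1/2) ≈ +0.707107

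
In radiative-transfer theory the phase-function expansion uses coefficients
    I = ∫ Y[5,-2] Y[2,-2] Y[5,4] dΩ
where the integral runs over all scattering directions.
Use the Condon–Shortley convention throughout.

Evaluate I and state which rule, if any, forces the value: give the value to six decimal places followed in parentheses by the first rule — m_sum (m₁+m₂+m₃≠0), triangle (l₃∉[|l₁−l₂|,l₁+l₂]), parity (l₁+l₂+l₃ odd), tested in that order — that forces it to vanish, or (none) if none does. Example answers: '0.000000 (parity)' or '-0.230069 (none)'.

Checks pass: Σm=0; 12 even; l₃=5∈[3,7].
(2·5+1)(2·2+1)(2·5+1) = 605
Δ: 2! 8! 2! / 13! → 1/38610
sum: t=0:+1/2880 t=1:−1/576 t=2:+1/2880 = -1/960
3j²(5 2 5; 0 0 0) = Δ·Π!·Σ² = 10/429  (sign +1)
sum: t=0:+1/20160 = 1/20160
3j²(5 2 5; -2 -2 4) = Δ·Π!·Σ² = 12/715  (sign -1)
combine: 4πI² = 605·10/429·12/715 = 40/169
take √, sign -1: I = -0.13724032
No selection rule forces the value: the integral is nonzero (none).

-0.137240 (none)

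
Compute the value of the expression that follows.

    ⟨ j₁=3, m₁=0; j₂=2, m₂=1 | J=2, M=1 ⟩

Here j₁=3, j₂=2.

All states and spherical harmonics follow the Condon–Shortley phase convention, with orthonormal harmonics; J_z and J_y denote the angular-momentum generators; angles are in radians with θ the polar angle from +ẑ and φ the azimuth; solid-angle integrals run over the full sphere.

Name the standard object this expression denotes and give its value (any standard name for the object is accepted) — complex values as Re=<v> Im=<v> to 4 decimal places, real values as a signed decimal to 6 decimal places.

This is a Clebsch–Gordan (vector-coupling) coefficient.
√[5·3!3!1!/8! · 3!3!3!1!3!1!] = √(81/14)
  +(−1)^2/∏(2,1,1,1,2,0)! = 1/4  (running 1/4)
  +(−1)^3/∏(3,0,0,0,3,1)! = -1/36  (running 2/9)
⟨..|..⟩ = √(81/14)·(2/9) = +0.534522

Clebsch–Gordan coefficient, +√(2/7) ≈ +0.534522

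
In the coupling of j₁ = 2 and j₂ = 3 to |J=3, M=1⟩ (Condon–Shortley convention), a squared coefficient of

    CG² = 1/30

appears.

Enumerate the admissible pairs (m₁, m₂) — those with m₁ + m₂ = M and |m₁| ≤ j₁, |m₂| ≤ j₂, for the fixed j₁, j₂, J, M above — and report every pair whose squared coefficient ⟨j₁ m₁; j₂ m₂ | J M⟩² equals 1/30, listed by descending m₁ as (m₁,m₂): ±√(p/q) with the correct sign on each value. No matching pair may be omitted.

Admissible pairs with m₁+m₂ = M = 1: (-2,3), (-1,2), (0,1), (1,0), (2,-1)
  (m₁,m₂)=(2,-1): CG² = 2/5, CG = +√(2/5)
  (m₁,m₂)=(1,0): CG² = 1/30, CG = −√(1/30)   ← matches the target
  (m₁,m₂)=(0,1): CG² = 3/20, CG = −√(3/20)
  (m₁,m₂)=(-1,2): CG² = 1/4, CG = +√(1/4)
  (m₁,m₂)=(-2,3): CG² = 1/6, CG = +√(1/6)
Pairs with CG² = 1/30: (1,0): −√(1/30)

(1,0): −√(1/30)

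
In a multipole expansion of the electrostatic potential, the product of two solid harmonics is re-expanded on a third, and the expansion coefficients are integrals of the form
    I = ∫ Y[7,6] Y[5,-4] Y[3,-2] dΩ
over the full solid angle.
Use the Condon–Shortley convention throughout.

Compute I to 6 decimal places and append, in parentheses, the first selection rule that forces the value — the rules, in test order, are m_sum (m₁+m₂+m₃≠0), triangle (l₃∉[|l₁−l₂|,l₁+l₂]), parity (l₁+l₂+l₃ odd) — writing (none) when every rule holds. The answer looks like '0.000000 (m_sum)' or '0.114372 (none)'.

0.000000 (parity)

L=15 odd ⇒ parity kills the (l;000) factor ⇒ I = 0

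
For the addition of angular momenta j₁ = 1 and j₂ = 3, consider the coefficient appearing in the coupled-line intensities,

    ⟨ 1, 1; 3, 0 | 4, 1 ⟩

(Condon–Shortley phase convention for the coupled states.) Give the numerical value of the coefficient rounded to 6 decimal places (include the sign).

triangle: 0!×2!×6!/9! = 1440/362880
(j±m)!: 2!×0!×3!×3!×5!×3! = 51840
prefactor² = (2J+1)×Δ×N² = 12960/7
  k=0: +1/(0!×0!×0!×3!×2!×3!) = 1/72
Σ = 1/72  ⇒  CG² = 12960/7×(1/72)² = 5/14
CG = +√(5/14) = +0.597614

+√(5/14) ≈ +0.597614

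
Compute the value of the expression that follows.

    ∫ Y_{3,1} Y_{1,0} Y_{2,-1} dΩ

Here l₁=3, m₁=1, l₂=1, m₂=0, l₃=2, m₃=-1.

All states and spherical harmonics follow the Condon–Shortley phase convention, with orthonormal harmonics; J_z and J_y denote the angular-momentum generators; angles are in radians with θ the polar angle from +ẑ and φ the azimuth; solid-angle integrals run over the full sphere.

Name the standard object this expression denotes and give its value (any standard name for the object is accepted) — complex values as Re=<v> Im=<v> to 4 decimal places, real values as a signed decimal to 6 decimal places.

This is a Gaunt coefficient — the integral of a triple product of spherical harmonics over the sphere.
m-sum 0 ✓  L=6 even ✓  2≤2≤4 ✓
Π(2lᵢ+1) = 7×3×5 = 105
triangle coeff Δ(3,1,2) = 1/105
Σ_t [1,1]: t=1:−1/4 = -1/4
(3j)²=3/35 [(3 1 2; 0 0 0)], sign=-1
Σ_t [1,1]: t=1:−1/6 = -1/6
(3j)²=8/105 [(3 1 2; 1 0 -1)], sign=+1
⇒ 4πI² = 24/35
I = (-1)√(24/35/(4π)) = -0.23359668

Gaunt coefficient, -0.233597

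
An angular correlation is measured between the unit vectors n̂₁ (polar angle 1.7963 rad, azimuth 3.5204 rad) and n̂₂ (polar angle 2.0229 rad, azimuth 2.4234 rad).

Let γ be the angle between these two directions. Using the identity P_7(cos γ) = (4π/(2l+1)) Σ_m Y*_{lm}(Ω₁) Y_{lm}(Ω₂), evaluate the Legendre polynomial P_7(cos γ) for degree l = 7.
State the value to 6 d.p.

Summing Y*_{l m}(θ₁,φ₁)·Y_{l m}(θ₂,φ₂) over m ∈ [−7, 7]; prefactor 4π/(2·7+1) = 0.837758:
  [-7]  conj(Y_{7,-7})(Ω₁) = +0.368714-0.196640i ; Y_{7,-7}(Ω₂) = -0.073818+0.226573i ; Δ = +0.017335+0.098056i
  [-6]  conj(Y_{7,-6})(Ω₁) = +0.231632-0.273863i ; Y_{7,-6}(Ω₂) = +0.169913+0.398287i ; Δ = +0.148433+0.045723i
  [-5]  conj(Y_{7,-5})(Ω₁) = -0.035890+0.107136i ; Y_{7,-5}(Ω₂) = +0.288273+0.139028i ; Δ = -0.025241+0.025895i
  [-4]  conj(Y_{7,-4})(Ω₁) = +0.019329+0.347485i ; Y_{7,-4}(Ω₂) = -0.105028+0.028934i ; Δ = -0.012084-0.035936i
  [-3]  conj(Y_{7,-3})(Ω₁) = -0.002488-0.005364i ; Y_{7,-3}(Ω₂) = -0.194734+0.294789i ; Δ = +0.002066+0.000311i
  [-2]  conj(Y_{7,-2})(Ω₁) = -0.238012-0.225141i ; Y_{7,-2}(Ω₂) = +0.005815+0.043005i ; Δ = +0.008298-0.011545i
  [-1]  conj(Y_{7,-1})(Ω₁) = -0.032725-0.013025i ; Y_{7,-1}(Ω₂) = -0.247353-0.216156i ; Δ = +0.005279+0.010296i
  [+0]  conj(Y_{7,0})(Ω₁) = +0.319562-0.000000i ; Y_{7,0}(Ω₂) = -0.085252+0.000000i ; Δ = -0.027243+0.000000i
  [+1]  conj(Y_{7,1})(Ω₁) = +0.032725-0.013025i ; Y_{7,1}(Ω₂) = +0.247353-0.216156i ; Δ = +0.005279-0.010296i
  [+2]  conj(Y_{7,2})(Ω₁) = -0.238012+0.225141i ; Y_{7,2}(Ω₂) = +0.005815-0.043005i ; Δ = +0.008298+0.011545i
  [+3]  conj(Y_{7,3})(Ω₁) = +0.002488-0.005364i ; Y_{7,3}(Ω₂) = +0.194734+0.294789i ; Δ = +0.002066-0.000311i
  [+4]  conj(Y_{7,4})(Ω₁) = +0.019329-0.347485i ; Y_{7,4}(Ω₂) = -0.105028-0.028934i ; Δ = -0.012084+0.035936i
  [+5]  conj(Y_{7,5})(Ω₁) = +0.035890+0.107136i ; Y_{7,5}(Ω₂) = -0.288273+0.139028i ; Δ = -0.025241-0.025895i
  [+6]  conj(Y_{7,6})(Ω₁) = +0.231632+0.273863i ; Y_{7,6}(Ω₂) = +0.169913-0.398287i ; Δ = +0.148433-0.045723i
  [+7]  conj(Y_{7,7})(Ω₁) = -0.368714-0.196640i ; Y_{7,7}(Ω₂) = +0.073818+0.226573i ; Δ = +0.017335-0.098056i
Σ over m = +0.260929-0.000000i; ×(4π/15) → +0.218595-0.000000i. Real part: 0.218595

0.218595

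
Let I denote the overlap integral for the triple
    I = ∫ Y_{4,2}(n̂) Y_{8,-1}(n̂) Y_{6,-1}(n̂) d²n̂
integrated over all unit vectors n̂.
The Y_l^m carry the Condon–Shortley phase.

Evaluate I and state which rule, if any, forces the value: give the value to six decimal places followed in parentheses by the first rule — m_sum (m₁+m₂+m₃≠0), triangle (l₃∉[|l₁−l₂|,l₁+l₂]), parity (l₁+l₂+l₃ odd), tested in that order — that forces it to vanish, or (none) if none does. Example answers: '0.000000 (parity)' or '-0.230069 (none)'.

0.090784 (none)

m-sum 0 ✓  L=18 even ✓  4≤6≤12 ✓
Π(2lᵢ+1) = 9×17×13 = 1989
triangle coeff Δ(4,8,6) = 1/23279256
Σ_t [2,4]: t=2:+1/1658880 t=3:−1/518400 t=4:+1/1658880 = -1/1382400
(3j)²=504/46189 [(4 8 6; 0 0 0)], sign=-1
Σ_t [0,2]: t=0:+1/43545600 t=1:−1/2073600 t=2:+1/1382400 = 23/87091200
(3j)²=2645/554268 [(4 8 6; 2 -1 -1)], sign=-1
⇒ 4πI² = 999810/9653501
I = (+1)√(999810/9653501/(4π)) = 0.09078443
No selection rule forces the value: the integral is nonzero (none).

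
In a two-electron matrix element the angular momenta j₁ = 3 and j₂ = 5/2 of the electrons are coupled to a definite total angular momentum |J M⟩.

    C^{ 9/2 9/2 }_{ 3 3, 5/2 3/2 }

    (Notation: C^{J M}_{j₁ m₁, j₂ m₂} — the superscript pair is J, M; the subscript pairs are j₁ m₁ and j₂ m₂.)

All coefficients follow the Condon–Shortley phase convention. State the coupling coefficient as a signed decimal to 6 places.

+0.738549  (= +√(6/11))

j₁+j₂−J=1  J+j₁−j₂=5  J−j₁+j₂=4  j₁+j₂+J+1=11
(j₁±m₁, j₂±m₂, J±M) = (6,0,4,1,9,0)
P² = 49766400/11
sum k=0..0:
  [0] +1/2880 = 1/2880
S = 1/2880
C² = P²·S² = 6/11 ; C = +0.738549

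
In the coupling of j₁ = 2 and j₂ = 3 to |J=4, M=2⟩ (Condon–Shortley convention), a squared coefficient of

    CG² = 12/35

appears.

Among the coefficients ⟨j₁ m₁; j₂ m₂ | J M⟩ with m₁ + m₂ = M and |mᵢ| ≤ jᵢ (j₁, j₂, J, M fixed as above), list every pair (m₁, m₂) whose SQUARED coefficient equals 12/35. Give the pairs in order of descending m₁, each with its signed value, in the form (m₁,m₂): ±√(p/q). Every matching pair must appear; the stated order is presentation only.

Admissible pairs with m₁+m₂ = M = 2: (-1,3), (0,2), (1,1), (2,0)
  (m₁,m₂)=(2,0): CG² = 3/7, CG = +√(3/7)
  (m₁,m₂)=(1,1): CG² = 1/28, CG = +√(1/28)
  (m₁,m₂)=(0,2): CG² = 12/35, CG = −√(12/35)   ← matches the target
  (m₁,m₂)=(-1,3): CG² = 27/140, CG = −√(27/140)
Pairs with CG² = 12/35: (0,2): −√(12/35)

(0,2): −√(12/35)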